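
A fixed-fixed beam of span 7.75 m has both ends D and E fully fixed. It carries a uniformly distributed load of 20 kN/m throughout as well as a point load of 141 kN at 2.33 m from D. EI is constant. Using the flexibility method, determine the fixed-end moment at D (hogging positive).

Take the two fixed-end moments M_D, M_E as redundants; the released structure is the simple span DE.
End rotations of the released simple span under the applied load (×1/EI):
  at D: UDL 20: wL³/(24EI) = 387.9/EI
  at E: UDL 20: wL³/(24EI) = 387.9/EI
  at D: point load 141 at a = 2.33: Pab(L + b)/(6LEI) = 504.3/EI
  at E: point load 141 at a = 2.33: Pab(L + a)/(6LEI) = 386/EI
  θ_D0 = 892.2/EI,  θ_E0 = 773.9/EI
Flexibility coefficients: a unit moment at one end gives L/(3EI) there and L/(6EI) at the far end, so f₁₁ = f₂₂ = 2.583/EI and f₁₂ = f₂₁ = 1.292/EI.
Compatibility — zero rotation at each built-in end:
  2.583 M_D + 1.292 M_E = 892.2
  1.292 M_D + 2.583 M_E = 773.9
Solving the pair gives M_D = 260.8 kN·m and M_E = 169.2 kN·m (hogging).

M_D = 260.8 kN·m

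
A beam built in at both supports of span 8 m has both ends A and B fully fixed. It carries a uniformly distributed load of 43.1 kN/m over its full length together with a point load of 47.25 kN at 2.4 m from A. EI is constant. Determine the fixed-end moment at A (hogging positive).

Release both end moments; the primary structure is a simply-supported span AB with redundants M_A and M_B.
Simple-span end rotations at A and B under the given loads:
  at A: UDL 43.1: wL³/(24EI) = 919.5/EI
  at B: UDL 43.1: wL³/(24EI) = 919.5/EI
  at A: point load 47.25 at a = 2.4: Pab(L + b)/(6LEI) = 179.9/EI
  at B: point load 47.25 at a = 2.4: Pab(L + a)/(6LEI) = 137.6/EI
  θ_A0 = 1099/EI,  θ_B0 = 1057/EI
Flexibility coefficients: a unit moment at one end gives L/(3EI) there and L/(6EI) at the far end, so f₁₁ = f₂₂ = 2.667/EI and f₁₂ = f₂₁ = 1.333/EI.
Compatibility — zero rotation at each built-in end:
  2.667 M_A + 1.333 M_B = 1099
  1.333 M_A + 2.667 M_B = 1057
Solving the pair gives M_A = 285.4 kN·m and M_B = 253.7 kN·m (hogging).

M_A = 285.4 kN·m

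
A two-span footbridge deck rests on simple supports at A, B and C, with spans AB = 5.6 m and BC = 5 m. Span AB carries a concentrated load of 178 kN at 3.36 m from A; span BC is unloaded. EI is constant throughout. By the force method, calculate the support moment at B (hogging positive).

Insert a hinge at B; M_B is the redundant, and each span becomes simply supported.
Discontinuity in slope at B on the released structure — sum the simple-span end rotations:
  span AB: point load 178 at a = 3.36: Pab(L + a)/(6LEI) = 357.3/EI
  relative rotation θ_0 = (357.3 + 0)/EI = 357.3/EI
A unit hogging moment at B produces rotation L₁/(3EI) + L₂/(3EI) = 3.533/EI.
Compatibility: M_B·(L₁+L₂)/(3EI) = θ_0, giving M_B = 101.1 kN·m (hogging).

M_B = 101.1 kN·m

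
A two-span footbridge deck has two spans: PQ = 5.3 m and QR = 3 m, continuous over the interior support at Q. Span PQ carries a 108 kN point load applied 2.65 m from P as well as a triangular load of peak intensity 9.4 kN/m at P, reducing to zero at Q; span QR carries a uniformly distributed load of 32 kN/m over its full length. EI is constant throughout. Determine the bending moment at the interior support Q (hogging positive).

Take M_Q as the redundant. Released structure: two simple spans PQ and QR with a hinge at Q.
Discontinuity in slope at Q on the released structure — sum the simple-span end rotations:
  span PQ: point load 108 at a = 2.65: Pab(L + a)/(6LEI) = 189.6/EI
  span PQ: triangular load, peak 9.4: 7w₀L³/(360EI) = 27.21/EI
  span QR: UDL 32: wL³/(24EI) = 36/EI
  relative rotation θ_0 = (216.8 + 36)/EI = 252.8/EI
A unit hogging moment at Q produces rotation L₁/(3EI) + L₂/(3EI) = 2.767/EI.
Compatibility: M_Q·(L₁+L₂)/(3EI) = θ_0, giving M_Q = 91.38 kN·m (hogging).

M_Q = 91.38 kN·m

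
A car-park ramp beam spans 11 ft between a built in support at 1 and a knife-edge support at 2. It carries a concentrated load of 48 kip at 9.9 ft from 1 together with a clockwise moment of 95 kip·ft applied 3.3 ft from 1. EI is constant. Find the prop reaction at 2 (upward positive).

Take the reaction at 2 as the redundant and release it; the primary structure is a cantilever fixed at 1.
Free-end deflection of the primary structure under the applied loading (downward +):
  point load 48 at a = 9.9: Pa²(3L − a)/(6EI) = 18112/EI
  clockwise couple 95 at a = 3.3: M₀a(2L − a)/(2EI) = 2931/EI
  δ_0 = 21043/EI
Tip deflection under a unit load at 2: L³/(3EI) = 443.7/EI.
The prop prevents deflection at 2: R_2 = δ_0/δ_{22} = 21043/443.7 = 47.43 kip.

R_2 = 47.43 kip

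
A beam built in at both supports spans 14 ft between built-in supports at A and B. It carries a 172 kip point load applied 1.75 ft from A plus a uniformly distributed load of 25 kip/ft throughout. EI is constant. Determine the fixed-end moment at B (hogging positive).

M_B = 441.3 kip·ft

Take the two fixed-end moments M_A, M_B as redundants; the released structure is the simple span AB.
End rotations of the released simple span under the applied load (×1/EI):
  at A: point load 172 at a = 1.75: Pab(L + b)/(6LEI) = 1152/EI
  at B: point load 172 at a = 1.75: Pab(L + a)/(6LEI) = 691.4/EI
  at A: UDL 25: wL³/(24EI) = 2858/EI
  at B: UDL 25: wL³/(24EI) = 2858/EI
  θ_A0 = 4011/EI,  θ_B0 = 3550/EI
Flexibility coefficients: a unit moment at one end gives L/(3EI) there and L/(6EI) at the far end, so f₁₁ = f₂₂ = 4.667/EI and f₁₂ = f₂₁ = 2.333/EI.
Compatibility — zero rotation at each built-in end:
  4.667 M_A + 2.333 M_B = 4011
  2.333 M_A + 4.667 M_B = 3550
Solving the pair gives M_A = 638.8 kip·ft and M_B = 441.3 kip·ft (hogging).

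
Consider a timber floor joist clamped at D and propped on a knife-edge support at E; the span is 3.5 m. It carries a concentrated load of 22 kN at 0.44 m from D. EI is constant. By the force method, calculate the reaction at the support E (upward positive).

Remove the prop at E; the released (primary) structure is a cantilever built in at D.
Free-end deflection of the primary structure under the applied loading (downward +):
  point load 22 at a = 0.44: Pa²(3L − a)/(6EI) = 7.141/EI
Tip deflection under a unit load at E: L³/(3EI) = 14.29/EI.
Compatibility at E: δ_0 − R_E·δ_{EE} = 0, so R_E = 7.141/14.29 = 0.4997 kN.

R_E = 0.4997 kN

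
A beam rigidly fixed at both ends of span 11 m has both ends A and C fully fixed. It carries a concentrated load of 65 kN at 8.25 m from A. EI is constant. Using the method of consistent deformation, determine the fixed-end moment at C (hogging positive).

Release both end moments; the primary structure is a simply-supported span AC with redundants M_A and M_C.
End rotations of the released simple span under the applied load (×1/EI):
  at A: point load 65 at a = 8.25: Pab(L + b)/(6LEI) = 307.2/EI
  at C: point load 65 at a = 8.25: Pab(L + a)/(6LEI) = 430.1/EI
  θ_A0 = 307.2/EI,  θ_C0 = 430.1/EI
Flexibility coefficients: a unit moment at one end gives L/(3EI) there and L/(6EI) at the far end, so f₁₁ = f₂₂ = 3.667/EI and f₁₂ = f₂₁ = 1.833/EI.
Compatibility — zero rotation at each built-in end:
  3.667 M_A + 1.833 M_C = 307.2
  1.833 M_A + 3.667 M_C = 430.1
Solving the pair gives M_A = 33.52 kN·m and M_C = 100.5 kN·m (hogging).

M_C = 100.5 kN·m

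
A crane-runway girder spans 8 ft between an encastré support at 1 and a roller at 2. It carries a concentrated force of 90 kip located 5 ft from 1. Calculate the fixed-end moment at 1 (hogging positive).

M_1 = 116 kip·ft

Remove the prop at 2; the released (primary) structure is a cantilever built in at 1.
Deflection at 2 on the released cantilever, summing each load's contribution:
  point load 90 at a = 5: Pa²(3L − a)/(6EI) = 7125/EI
Tip deflection under a unit load at 2: L³/(3EI) = 170.7/EI.
Compatibility at 2: δ_0 − R_2·δ_{22} = 0, so R_2 = 7125/170.7 = 41.75 kip.
Moment equilibrium about 1: M_1 = Σ(load moments about 1) − R_2·L = 450 − 41.75×8 = 116 kip·ft.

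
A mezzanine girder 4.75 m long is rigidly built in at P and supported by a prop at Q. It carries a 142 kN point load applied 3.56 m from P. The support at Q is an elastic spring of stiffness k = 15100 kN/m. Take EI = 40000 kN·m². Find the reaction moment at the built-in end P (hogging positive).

Choose R_Q as the redundant. The primary structure is the cantilever fixed at P.
Downward deflection at the released point Q due to the loads:
  point load 142 at a = 3.56: Pa²(3L − a)/(6EI) = 3206/EI
Flexibility coefficient — unit upward force at Q: δ_{QQ} = L³/(3EI) = 35.72/EI.
With EI = 40000 kN·m²: δ_0 = 0.080159 m and δ_{QQ} = 0.000893 m/kN.
Compatibility — the spring shortens by R_Q/k under the reaction it provides: δ_0 − R_Q·δ_{QQ} = R_Q/k. With 1/k = 0.000066 m/kN, R_Q = δ_0 / (δ_{QQ} + 1/k) = 0.080159 / (0.000893 + 0.000066) = 83.56 kN.
Moment equilibrium about P: M_P = Σ(load moments about P) − R_Q·L = 505.5 − 83.56×4.75 = 108.6 kN·m.

M_P = 108.6 kN·m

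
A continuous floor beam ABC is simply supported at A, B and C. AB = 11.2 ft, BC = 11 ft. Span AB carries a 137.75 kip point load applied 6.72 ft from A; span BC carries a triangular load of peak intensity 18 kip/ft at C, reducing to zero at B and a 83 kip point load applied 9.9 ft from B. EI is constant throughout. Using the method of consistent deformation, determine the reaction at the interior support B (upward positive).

Insert a hinge at B; M_B is the redundant, and each span becomes simply supported.
End slopes at the hinge B, treating each span as simply supported:
  span AB: point load 137.75 at a = 6.72: Pab(L + a)/(6LEI) = 1106/EI
  span BC: triangular load, peak 18: 7w₀L³/(360EI) = 465.9/EI
  span BC: point load 83 at a = 9.9: Pab(L + b)/(6LEI) = 165.7/EI
  relative rotation θ_0 = (1106 + 631.6)/EI = 1737/EI
A unit hogging moment at B produces rotation L₁/(3EI) + L₂/(3EI) = 7.4/EI.
Compatibility: M_B·(L₁+L₂)/(3EI) = θ_0, giving M_B = 234.8 kip·ft (hogging).
Span AB, ΣM about A with M_B applied at B: R_B^{AB}·11.2 = 925.7 + 234.8, so R_B^{AB} = 103.6 kip and R_A = 137.8 − 103.6 = 34.14 kip.
Span BC, ΣM about C: R_B^{BC}·11 = 454.3 + 234.8, so R_B^{BC} = 62.64 kip and R_C = 182 − 62.64 = 119.4 kip.
R_B = 103.6 + 62.64 = 166.3 kip.

R_B = 166.3 kip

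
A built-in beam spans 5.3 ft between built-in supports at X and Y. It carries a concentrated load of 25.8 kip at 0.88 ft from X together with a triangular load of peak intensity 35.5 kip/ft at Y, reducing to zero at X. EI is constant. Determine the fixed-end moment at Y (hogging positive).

Take the two fixed-end moments M_X, M_Y as redundants; the released structure is the simple span XY.
Simple-span end rotations at X and Y under the given loads:
  at X: point load 25.8 at a = 0.88: Pab(L + b)/(6LEI) = 30.67/EI
  at Y: point load 25.8 at a = 0.88: Pab(L + a)/(6LEI) = 19.5/EI
  at X: triangular load, peak 35.5: 7w₀L³/(360EI) = 102.8/EI
  at Y: triangular load, peak 35.5: w₀L³/(45EI) = 117.4/EI
  θ_X0 = 133.4/EI,  θ_Y0 = 136.9/EI
Flexibility coefficients: a unit moment at one end gives L/(3EI) there and L/(6EI) at the far end, so f₁₁ = f₂₂ = 1.767/EI and f₁₂ = f₂₁ = 0.8833/EI.
Compatibility — zero rotation at each built-in end:
  1.767 M_X + 0.8833 M_Y = 133.4
  0.8833 M_X + 1.767 M_Y = 136.9
Solving the pair gives M_X = 49.03 kip·ft and M_Y = 53 kip·ft (hogging).

M_Y = 53 kip·ft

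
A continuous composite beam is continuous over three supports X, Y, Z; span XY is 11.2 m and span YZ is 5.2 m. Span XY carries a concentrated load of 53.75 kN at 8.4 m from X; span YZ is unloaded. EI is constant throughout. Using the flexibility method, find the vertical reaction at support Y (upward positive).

R_Y = 59.31 kN

Release continuity at Y by inserting a hinge; the redundant is the internal moment M_Y. The primary structure is two simply-supported spans XY and YZ.
Rotations at Y on the released spans (each span's end-slope, ×1/EI):
  span XY: point load 53.75 at a = 8.4: Pab(L + a)/(6LEI) = 368.7/EI
  relative rotation θ_0 = (368.7 + 0)/EI = 368.7/EI
A unit hogging moment at Y produces rotation L₁/(3EI) + L₂/(3EI) = 5.467/EI.
Compatibility: M_Y·(L₁+L₂)/(3EI) = θ_0, giving M_Y = 67.45 kN·m (hogging).
Span XY, ΣM about X with M_Y applied at Y: R_Y^{XY}·11.2 = 451.5 + 67.45, so R_Y^{XY} = 46.33 kN and R_X = 53.75 − 46.33 = 7.415 kN.
Span YZ, ΣM about Z: R_Y^{YZ}·5.2 = 0 + 67.45, so R_Y^{YZ} = 12.97 kN and R_Z = 0 − 12.97 = -12.97 kN.
R_Y = 46.33 + 12.97 = 59.31 kN.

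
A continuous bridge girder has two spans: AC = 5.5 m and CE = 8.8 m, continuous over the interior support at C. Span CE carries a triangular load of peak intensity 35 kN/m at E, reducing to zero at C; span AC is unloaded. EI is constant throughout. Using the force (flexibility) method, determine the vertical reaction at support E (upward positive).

Insert a hinge at C; M_C is the redundant, and each span becomes simply supported.
Discontinuity in slope at C on the released structure — sum the simple-span end rotations:
  span CE: triangular load, peak 35: 7w₀L³/(360EI) = 463.8/EI
  relative rotation θ_0 = (0 + 463.8)/EI = 463.8/EI
A unit hogging moment at C produces rotation L₁/(3EI) + L₂/(3EI) = 4.767/EI.
Slope continuity at C: θ_0 = M_C·4.767/EI, so M_C = 463.8/4.767 = 97.3 kN·m (hogging).
Span CE, ΣM about E: R_C^{CE}·8.8 = 451.7 + 97.3, so R_C^{CE} = 62.39 kN and R_E = 154 − 62.39 = 91.61 kN.

R_E = 91.61 kN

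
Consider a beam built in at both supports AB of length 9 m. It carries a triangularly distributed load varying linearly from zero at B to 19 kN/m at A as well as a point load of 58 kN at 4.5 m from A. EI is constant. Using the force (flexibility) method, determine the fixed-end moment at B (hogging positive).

Release both end moments; the primary structure is a simply-supported span AB with redundants M_A and M_B.
End rotations of the released simple span under the applied load (×1/EI):
  at A: triangular load, peak 19: w₀L³/(45EI) = 307.8/EI
  at B: triangular load, peak 19: 7w₀L³/(360EI) = 269.3/EI
  at A: point load 58 at a = 4.5: Pab(L + b)/(6LEI) = 293.6/EI
  at B: point load 58 at a = 4.5: Pab(L + a)/(6LEI) = 293.6/EI
  θ_A0 = 601.4/EI,  θ_B0 = 563/EI
Flexibility coefficients: a unit moment at one end gives L/(3EI) there and L/(6EI) at the far end, so f₁₁ = f₂₂ = 3/EI and f₁₂ = f₂₁ = 1.5/EI.
Compatibility — zero rotation at each built-in end:
  3 M_A + 1.5 M_B = 601.4
  1.5 M_A + 3 M_B = 563
Solving the pair gives M_A = 142.2 kN·m and M_B = 116.5 kN·m (hogging).

M_B = 116.5 kN·m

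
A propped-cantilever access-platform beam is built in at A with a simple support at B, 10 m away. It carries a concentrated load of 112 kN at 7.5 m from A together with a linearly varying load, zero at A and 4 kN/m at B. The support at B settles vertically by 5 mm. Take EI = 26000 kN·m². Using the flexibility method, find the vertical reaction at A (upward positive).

R_A = 50.51 kN

Choose R_B as the redundant. The primary structure is the cantilever fixed at A.
Downward deflection at the released point B due to the loads:
  point load 112 at a = 7.5: Pa²(3L − a)/(6EI) = 23625/EI
  triangular load, peak 4 at the free end: 11w₀L⁴/(120EI) = 3667/EI
  δ_0 = 27292/EI
Tip deflection under a unit load at B: L³/(3EI) = 333.3/EI.
With EI = 26000 kN·m²: δ_0 = 1.0497 m and δ_{BB} = 0.012821 m/kN.
Compatibility — the beam at B must follow the support down by 0.005 m: δ_0 − R_B·δ_{BB} = 0.005, so R_B = (1.0497 − 0.005)/0.012821 = 81.49 kN.
Vertical equilibrium: R_A = ΣP − R_B = 132 − 81.49 = 50.51 kN.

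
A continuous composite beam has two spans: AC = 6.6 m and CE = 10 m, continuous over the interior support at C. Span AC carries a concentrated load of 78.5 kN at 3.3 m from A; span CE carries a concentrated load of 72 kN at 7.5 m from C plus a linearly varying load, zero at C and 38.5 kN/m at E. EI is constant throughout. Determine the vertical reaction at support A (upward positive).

Release continuity at C by inserting a hinge; the redundant is the internal moment M_C. The primary structure is two simply-supported spans AC and CE.
Discontinuity in slope at C on the released structure — sum the simple-span end rotations:
  span AC: point load 78.5 at a = 3.3: Pab(L + a)/(6LEI) = 213.7/EI
  span CE: point load 72 at a = 7.5: Pab(L + b)/(6LEI) = 281.2/EI
  span CE: triangular load, peak 38.5: 7w₀L³/(360EI) = 748.6/EI
  relative rotation θ_0 = (213.7 + 1030)/EI = 1244/EI
A unit hogging moment at C produces rotation L₁/(3EI) + L₂/(3EI) = 5.533/EI.
Slope continuity at C: θ_0 = M_C·5.533/EI, so M_C = 1244/5.533 = 224.7 kN·m (hogging).
Span AC, ΣM about A with M_C applied at C: R_C^{AC}·6.6 = 259.1 + 224.7, so R_C^{AC} = 73.3 kN and R_A = 78.5 − 73.3 = 5.198 kN.

R_A = 5.198 kN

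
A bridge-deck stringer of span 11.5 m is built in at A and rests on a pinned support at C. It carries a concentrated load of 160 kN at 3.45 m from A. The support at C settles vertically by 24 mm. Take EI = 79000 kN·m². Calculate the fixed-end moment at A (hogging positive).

Release the roller at C. Primary structure: cantilever fixed at A.
Free-end deflection of the primary structure under the applied loading (downward +):
  point load 160 at a = 3.45: Pa²(3L − a)/(6EI) = 9855/EI
Tip deflection under a unit load at C: L³/(3EI) = 507/EI.
With EI = 79000 kN·m²: δ_0 = 0.12475 m and δ_{CC} = 0.006417 m/kN.
Compatibility — the beam at C must follow the support down by 0.024 m: δ_0 − R_C·δ_{CC} = 0.024, so R_C = (0.12475 − 0.024)/0.006417 = 15.7 kN.
Moment equilibrium about A: M_A = Σ(load moments about A) − R_C·L = 552 − 15.7×11.5 = 371.4 kN·m.

M_A = 371.4 kN·m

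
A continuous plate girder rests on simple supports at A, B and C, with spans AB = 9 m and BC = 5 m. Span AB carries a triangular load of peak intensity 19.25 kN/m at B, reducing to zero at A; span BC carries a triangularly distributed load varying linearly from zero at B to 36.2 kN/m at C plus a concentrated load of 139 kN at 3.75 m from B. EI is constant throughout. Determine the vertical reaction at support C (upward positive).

R_C = 141.6 kN

Insert a hinge at B; M_B is the redundant, and each span becomes simply supported.
Discontinuity in slope at B on the released structure — sum the simple-span end rotations:
  span AB: triangular load, peak 19.25: w₀L³/(45EI) = 311.9/EI
  span BC: triangular load, peak 36.2: 7w₀L³/(360EI) = 87.99/EI
  span BC: point load 139 at a = 3.75: Pab(L + b)/(6LEI) = 135.7/EI
  relative rotation θ_0 = (311.9 + 223.7)/EI = 535.6/EI
A unit hogging moment at B produces rotation L₁/(3EI) + L₂/(3EI) = 4.667/EI.
Slope continuity at B: θ_0 = M_B·4.667/EI, so M_B = 535.6/4.667 = 114.8 kN·m (hogging).
Span BC, ΣM about C: R_B^{BC}·5 = 324.6 + 114.8, so R_B^{BC} = 87.87 kN and R_C = 229.5 − 87.87 = 141.6 kN.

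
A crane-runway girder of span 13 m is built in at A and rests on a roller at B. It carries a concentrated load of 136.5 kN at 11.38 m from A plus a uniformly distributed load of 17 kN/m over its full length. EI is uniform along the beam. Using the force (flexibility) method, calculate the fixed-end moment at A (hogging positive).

Remove the prop at B; the released (primary) structure is a cantilever built in at A.
Deflection at B on the released cantilever, summing each load's contribution:
  point load 136.5 at a = 11.38: Pa²(3L − a)/(6EI) = 81375/EI
  UDL 17: wL⁴/(8EI) = 60692/EI
  δ_0 = 142067/EI
Tip deflection under a unit load at B: L³/(3EI) = 732.3/EI.
The prop prevents deflection at B: R_B = δ_0/δ_{BB} = 142067/732.3 = 194 kN.
Moment equilibrium about A: M_A = Σ(load moments about A) − R_B·L = 2990 − 194×13 = 468 kN·m.

M_A = 468 kN·m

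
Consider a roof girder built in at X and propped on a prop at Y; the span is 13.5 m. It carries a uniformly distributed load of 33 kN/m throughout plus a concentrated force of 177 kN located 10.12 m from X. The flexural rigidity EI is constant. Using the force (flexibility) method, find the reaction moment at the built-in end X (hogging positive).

Remove the prop at Y; the released (primary) structure is a cantilever built in at X.
Primary-structure tip deflection at Y by superposition:
  UDL 33: wL⁴/(8EI) = 137012/EI
  point load 177 at a = 10.12: Pa²(3L − a)/(6EI) = 91785/EI
  δ_0 = 228797/EI
Tip deflection under a unit load at Y: L³/(3EI) = 820.1/EI.
The prop prevents deflection at Y: R_Y = δ_0/δ_{YY} = 228797/820.1 = 279 kN.
Moment equilibrium about X: M_X = Σ(load moments about X) − R_Y·L = 4798 − 279×13.5 = 1032 kN·m.

M_X = 1032 kN·m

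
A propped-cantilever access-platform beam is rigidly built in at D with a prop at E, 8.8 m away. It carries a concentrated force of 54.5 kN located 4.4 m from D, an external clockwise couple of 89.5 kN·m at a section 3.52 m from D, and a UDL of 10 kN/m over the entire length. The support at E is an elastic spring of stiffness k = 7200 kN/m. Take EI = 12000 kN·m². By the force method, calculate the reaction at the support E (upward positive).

Take the reaction at E as the redundant and release it; the primary structure is a cantilever fixed at D.
Deflection at E on the released cantilever, summing each load's contribution:
  point load 54.5 at a = 4.4: Pa²(3L − a)/(6EI) = 3869/EI
  clockwise couple 89.5 at a = 3.52: M₀a(2L − a)/(2EI) = 2218/EI
  UDL 10: wL⁴/(8EI) = 7496/EI
  δ_0 = 13583/EI
Tip deflection under a unit load at E: L³/(3EI) = 227.2/EI.
With EI = 12000 kN·m²: δ_0 = 1.1319 m and δ_{EE} = 0.01893 m/kN.
Compatibility — the spring shortens by R_E/k under the reaction it provides: δ_0 − R_E·δ_{EE} = R_E/k. With 1/k = 0.000139 m/kN, R_E = δ_0 / (δ_{EE} + 1/k) = 1.1319 / (0.01893 + 0.000139) = 59.36 kN.

R_E = 59.36 kN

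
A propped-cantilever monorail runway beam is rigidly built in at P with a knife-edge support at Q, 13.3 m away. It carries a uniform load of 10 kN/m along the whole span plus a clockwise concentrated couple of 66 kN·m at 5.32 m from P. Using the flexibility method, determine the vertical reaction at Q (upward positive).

R_Q = 54.64 kN

Choose R_Q as the redundant. The primary structure is the cantilever fixed at P.
Deflection at Q on the released cantilever, summing each load's contribution:
  UDL 10: wL⁴/(8EI) = 39113/EI
  clockwise couple 66 at a = 5.32: M₀a(2L − a)/(2EI) = 3736/EI
  δ_0 = 42849/EI
Flexibility coefficient — unit upward force at Q: δ_{QQ} = L³/(3EI) = 784.2/EI.
Compatibility at Q: δ_0 − R_Q·δ_{QQ} = 0, so R_Q = 42849/784.2 = 54.64 kN.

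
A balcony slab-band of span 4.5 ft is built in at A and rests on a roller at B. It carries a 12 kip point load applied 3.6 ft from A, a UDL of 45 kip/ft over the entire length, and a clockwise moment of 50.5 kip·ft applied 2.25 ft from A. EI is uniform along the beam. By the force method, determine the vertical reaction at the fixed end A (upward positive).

Release the roller at B. Primary structure: cantilever fixed at A.
Downward deflection at the released point B due to the loads:
  point load 12 at a = 3.6: Pa²(3L − a)/(6EI) = 256.6/EI
  UDL 45: wL⁴/(8EI) = 2307/EI
  clockwise couple 50.5 at a = 2.25: M₀a(2L − a)/(2EI) = 383.5/EI
  δ_0 = 2947/EI
Tip deflection under a unit load at B: L³/(3EI) = 30.38/EI.
Compatibility at B: δ_0 − R_B·δ_{BB} = 0, so R_B = 2947/30.38 = 97.01 kip.
Vertical equilibrium: R_A = ΣP − R_B = 214.5 − 97.01 = 117.5 kip.

R_A = 117.5 kip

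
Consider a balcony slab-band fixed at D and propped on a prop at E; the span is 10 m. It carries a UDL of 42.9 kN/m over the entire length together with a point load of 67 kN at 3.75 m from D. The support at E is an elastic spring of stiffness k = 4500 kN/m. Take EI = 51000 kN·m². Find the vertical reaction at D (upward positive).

R_D = 328.5 kN

Choose R_E as the redundant. The primary structure is the cantilever fixed at D.
Downward deflection at the released point E due to the loads:
  UDL 42.9: wL⁴/(8EI) = 53625/EI
  point load 67 at a = 3.75: Pa²(3L − a)/(6EI) = 4122/EI
  δ_0 = 57747/EI
Tip deflection under a unit load at E: L³/(3EI) = 333.3/EI.
With EI = 51000 kN·m²: δ_0 = 1.1323 m and δ_{EE} = 0.006536 m/kN.
Compatibility — the spring shortens by R_E/k under the reaction it provides: δ_0 − R_E·δ_{EE} = R_E/k. With 1/k = 0.000222 m/kN, R_E = δ_0 / (δ_{EE} + 1/k) = 1.1323 / (0.006536 + 0.000222) = 167.5 kN.
Vertical equilibrium: R_D = ΣP − R_E = 496 − 167.5 = 328.5 kN.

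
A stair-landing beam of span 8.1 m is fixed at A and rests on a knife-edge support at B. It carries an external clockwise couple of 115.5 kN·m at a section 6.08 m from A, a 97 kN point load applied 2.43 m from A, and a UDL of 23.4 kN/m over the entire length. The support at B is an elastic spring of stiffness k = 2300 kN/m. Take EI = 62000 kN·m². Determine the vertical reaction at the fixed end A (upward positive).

R_A = 197.2 kN

Take the reaction at B as the redundant and release it; the primary structure is a cantilever fixed at A.
Primary-structure tip deflection at B by superposition:
  clockwise couple 115.5 at a = 6.08: M₀a(2L − a)/(2EI) = 3553/EI
  point load 97 at a = 2.43: Pa²(3L − a)/(6EI) = 2088/EI
  UDL 23.4: wL⁴/(8EI) = 12591/EI
  δ_0 = 18232/EI
Tip deflection under a unit load at B: L³/(3EI) = 177.1/EI.
With EI = 62000 kN·m²: δ_0 = 0.29407 m and δ_{BB} = 0.002857 m/kN.
Compatibility — the spring shortens by R_B/k under the reaction it provides: δ_0 − R_B·δ_{BB} = R_B/k. With 1/k = 0.000435 m/kN, R_B = δ_0 / (δ_{BB} + 1/k) = 0.29407 / (0.002857 + 0.000435) = 89.33 kN.
Vertical equilibrium: R_A = ΣP − R_B = 286.5 − 89.33 = 197.2 kN.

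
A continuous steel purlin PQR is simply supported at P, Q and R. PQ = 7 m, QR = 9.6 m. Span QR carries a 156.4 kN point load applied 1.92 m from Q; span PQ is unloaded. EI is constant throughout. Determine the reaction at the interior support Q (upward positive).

R_Q = 156 kN

Insert a hinge at Q; M_Q is the redundant, and each span becomes simply supported.
Rotations at Q on the released spans (each span's end-slope, ×1/EI):
  span QR: point load 156.4 at a = 1.92: Pab(L + b)/(6LEI) = 691.9/EI
  relative rotation θ_0 = (0 + 691.9)/EI = 691.9/EI
A unit hogging moment at Q produces rotation L₁/(3EI) + L₂/(3EI) = 5.533/EI.
Slope continuity at Q: θ_0 = M_Q·5.533/EI, so M_Q = 691.9/5.533 = 125 kN·m (hogging).
Span PQ, ΣM about P with M_Q applied at Q: R_Q^{PQ}·7 = 0 + 125, so R_Q^{PQ} = 17.86 kN and R_P = 0 − 17.86 = -17.86 kN.
Span QR, ΣM about R: R_Q^{QR}·9.6 = 1201 + 125, so R_Q^{QR} = 138.1 kN and R_R = 156.4 − 138.1 = 18.26 kN.
R_Q = 17.86 + 138.1 = 156 kN.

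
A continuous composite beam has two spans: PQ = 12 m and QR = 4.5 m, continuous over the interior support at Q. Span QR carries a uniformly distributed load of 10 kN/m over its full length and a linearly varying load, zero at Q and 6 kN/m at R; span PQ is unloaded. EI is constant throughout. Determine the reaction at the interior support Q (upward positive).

R_Q = 29.7 kN

Release continuity at Q by inserting a hinge; the redundant is the internal moment M_Q. The primary structure is two simply-supported spans PQ and QR.
Rotations at Q on the released spans (each span's end-slope, ×1/EI):
  span QR: UDL 10: wL³/(24EI) = 37.97/EI
  span QR: triangular load, peak 6: 7w₀L³/(360EI) = 10.63/EI
  relative rotation θ_0 = (0 + 48.6)/EI = 48.6/EI
A unit hogging moment at Q produces rotation L₁/(3EI) + L₂/(3EI) = 5.5/EI.
Compatibility: M_Q·(L₁+L₂)/(3EI) = θ_0, giving M_Q = 8.836 kN·m (hogging).
Span PQ, ΣM about P with M_Q applied at Q: R_Q^{PQ}·12 = 0 + 8.836, so R_Q^{PQ} = 0.7364 kN and R_P = 0 − 0.7364 = -0.7364 kN.
Span QR, ΣM about R: R_Q^{QR}·4.5 = 121.5 + 8.836, so R_Q^{QR} = 28.96 kN and R_R = 58.5 − 28.96 = 29.54 kN.
R_Q = 0.7364 + 28.96 = 29.7 kN.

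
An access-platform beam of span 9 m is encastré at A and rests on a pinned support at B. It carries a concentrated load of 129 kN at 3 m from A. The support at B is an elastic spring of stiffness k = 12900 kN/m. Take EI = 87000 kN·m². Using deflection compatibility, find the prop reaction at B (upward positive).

Take the reaction at B as the redundant and release it; the primary structure is a cantilever fixed at A.
Primary-structure tip deflection at B by superposition:
  point load 129 at a = 3: Pa²(3L − a)/(6EI) = 4644/EI
Flexibility coefficient — unit upward force at B: δ_{BB} = L³/(3EI) = 243/EI.
With EI = 87000 kN·m²: δ_0 = 0.053379 m and δ_{BB} = 0.002793 m/kN.
Compatibility — the spring shortens by R_B/k under the reaction it provides: δ_0 − R_B·δ_{BB} = R_B/k. With 1/k = 0.000078 m/kN, R_B = δ_0 / (δ_{BB} + 1/k) = 0.053379 / (0.002793 + 0.000078) = 18.6 kN.

R_B = 18.6 kN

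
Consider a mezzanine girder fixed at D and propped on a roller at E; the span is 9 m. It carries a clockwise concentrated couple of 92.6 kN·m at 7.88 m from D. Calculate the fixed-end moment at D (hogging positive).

M_D = -44.15 kN·m

Take the reaction at E as the redundant and release it; the primary structure is a cantilever fixed at D.
Deflection at E on the released cantilever, summing each load's contribution:
  clockwise couple 92.6 at a = 7.88: M₀a(2L − a)/(2EI) = 3692/EI
Flexibility coefficient — unit upward force at E: δ_{EE} = L³/(3EI) = 243/EI.
Compatibility at E: δ_0 − R_E·δ_{EE} = 0, so R_E = 3692/243 = 15.19 kN.
Moment equilibrium about D: M_D = Σ(load moments about D) − R_E·L = 92.6 − 15.19×9 = -44.15 kN·m.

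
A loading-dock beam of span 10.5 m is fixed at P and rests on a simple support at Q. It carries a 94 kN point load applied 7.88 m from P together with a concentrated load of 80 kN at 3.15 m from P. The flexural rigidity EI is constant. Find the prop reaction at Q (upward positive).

R_Q = 69.27 kN

Release the roller at Q. Primary structure: cantilever fixed at P.
Primary-structure tip deflection at Q by superposition:
  point load 94 at a = 7.88: Pa²(3L − a)/(6EI) = 22978/EI
  point load 80 at a = 3.15: Pa²(3L − a)/(6EI) = 3751/EI
  δ_0 = 26729/EI
Tip deflection under a unit load at Q: L³/(3EI) = 385.9/EI.
The prop prevents deflection at Q: R_Q = δ_0/δ_{QQ} = 26729/385.9 = 69.27 kN.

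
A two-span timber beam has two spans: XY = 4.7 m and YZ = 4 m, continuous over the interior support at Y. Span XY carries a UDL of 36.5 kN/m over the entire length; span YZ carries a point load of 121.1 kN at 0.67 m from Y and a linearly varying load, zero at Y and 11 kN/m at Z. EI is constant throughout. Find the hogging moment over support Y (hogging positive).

Release continuity at Y by inserting a hinge; the redundant is the internal moment M_Y. The primary structure is two simply-supported spans XY and YZ.
End slopes at the hinge Y, treating each span as simply supported:
  span XY: UDL 36.5: wL³/(24EI) = 157.9/EI
  span YZ: point load 121.1 at a = 0.67: Pab(L + b)/(6LEI) = 82.52/EI
  span YZ: triangular load, peak 11: 7w₀L³/(360EI) = 13.69/EI
  relative rotation θ_0 = (157.9 + 96.21)/EI = 254.1/EI
A unit hogging moment at Y produces rotation L₁/(3EI) + L₂/(3EI) = 2.9/EI.
Compatibility: M_Y·(L₁+L₂)/(3EI) = θ_0, giving M_Y = 87.62 kN·m (hogging).

M_Y = 87.62 kN·m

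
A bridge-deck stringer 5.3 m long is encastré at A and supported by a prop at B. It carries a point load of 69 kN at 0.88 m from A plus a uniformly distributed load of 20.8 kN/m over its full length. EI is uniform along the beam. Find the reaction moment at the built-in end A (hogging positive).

M_A = 119.5 kN·m

Release the roller at B. Primary structure: cantilever fixed at A.
Downward deflection at the released point B due to the loads:
  point load 69 at a = 0.88: Pa²(3L − a)/(6EI) = 133.8/EI
  UDL 20.8: wL⁴/(8EI) = 2052/EI
  δ_0 = 2185/EI
Tip deflection under a unit load at B: L³/(3EI) = 49.63/EI.
The prop prevents deflection at B: R_B = δ_0/δ_{BB} = 2185/49.63 = 44.04 kN.
Moment equilibrium about A: M_A = Σ(load moments about A) − R_B·L = 352.9 − 44.04×5.3 = 119.5 kN·m.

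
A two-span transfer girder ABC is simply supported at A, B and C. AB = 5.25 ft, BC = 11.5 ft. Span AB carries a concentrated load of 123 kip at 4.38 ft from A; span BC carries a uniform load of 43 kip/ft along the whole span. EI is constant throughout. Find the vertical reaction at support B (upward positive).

Insert a hinge at B; M_B is the redundant, and each span becomes simply supported.
Discontinuity in slope at B on the released structure — sum the simple-span end rotations:
  span AB: point load 123 at a = 4.38: Pab(L + a)/(6LEI) = 143.3/EI
  span BC: UDL 43: wL³/(24EI) = 2725/EI
  relative rotation θ_0 = (143.3 + 2725)/EI = 2868/EI
A unit hogging moment at B produces rotation L₁/(3EI) + L₂/(3EI) = 5.583/EI.
Slope continuity at B: θ_0 = M_B·5.583/EI, so M_B = 2868/5.583 = 513.7 kip·ft (hogging).
Span AB, ΣM about A with M_B applied at B: R_B^{AB}·5.25 = 538.7 + 513.7, so R_B^{AB} = 200.5 kip and R_A = 123 − 200.5 = -77.47 kip.
Span BC, ΣM about C: R_B^{BC}·11.5 = 2843 + 513.7, so R_B^{BC} = 291.9 kip and R_C = 494.5 − 291.9 = 202.6 kip.
R_B = 200.5 + 291.9 = 492.4 kip.

R_B = 492.4 kip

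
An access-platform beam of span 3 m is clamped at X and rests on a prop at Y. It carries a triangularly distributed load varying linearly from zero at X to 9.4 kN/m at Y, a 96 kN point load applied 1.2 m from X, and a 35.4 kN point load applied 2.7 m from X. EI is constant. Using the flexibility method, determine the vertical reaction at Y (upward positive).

R_Y = 57.83 kN

Choose R_Y as the redundant. The primary structure is the cantilever fixed at X.
Downward deflection at the released point Y due to the loads:
  triangular load, peak 9.4 at the free end: 11w₀L⁴/(120EI) = 69.8/EI
  point load 96 at a = 1.2: Pa²(3L − a)/(6EI) = 179.7/EI
  point load 35.4 at a = 2.7: Pa²(3L − a)/(6EI) = 271/EI
  δ_0 = 520.5/EI
Tip deflection under a unit load at Y: L³/(3EI) = 9/EI.
The prop prevents deflection at Y: R_Y = δ_0/δ_{YY} = 520.5/9 = 57.83 kN.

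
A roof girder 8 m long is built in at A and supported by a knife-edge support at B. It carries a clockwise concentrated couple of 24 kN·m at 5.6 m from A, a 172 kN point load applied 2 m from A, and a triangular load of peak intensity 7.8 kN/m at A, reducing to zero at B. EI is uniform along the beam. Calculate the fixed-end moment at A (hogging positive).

M_A = 250.3 kN·m

Remove the prop at B; the released (primary) structure is a cantilever built in at A.
Free-end deflection of the primary structure under the applied loading (downward +):
  clockwise couple 24 at a = 5.6: M₀a(2L − a)/(2EI) = 698.9/EI
  point load 172 at a = 2: Pa²(3L − a)/(6EI) = 2523/EI
  triangular load, peak 7.8 at the fixed end: w₀L⁴/(30EI) = 1065/EI
  δ_0 = 4287/EI
Tip deflection under a unit load at B: L³/(3EI) = 170.7/EI.
Compatibility at B: δ_0 − R_B·δ_{BB} = 0, so R_B = 4287/170.7 = 25.12 kN.
Moment equilibrium about A: M_A = Σ(load moments about A) − R_B·L = 451.2 − 25.12×8 = 250.3 kN·m.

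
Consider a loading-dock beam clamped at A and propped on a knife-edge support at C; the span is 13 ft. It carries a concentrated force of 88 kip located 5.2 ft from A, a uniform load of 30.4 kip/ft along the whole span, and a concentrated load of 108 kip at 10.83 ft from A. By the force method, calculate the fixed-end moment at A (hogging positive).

Remove the prop at C; the released (primary) structure is a cantilever built in at A.
Free-end deflection of the primary structure under the applied loading (downward +):
  point load 88 at a = 5.2: Pa²(3L − a)/(6EI) = 13405/EI
  UDL 30.4: wL⁴/(8EI) = 108532/EI
  point load 108 at a = 10.83: Pa²(3L − a)/(6EI) = 59473/EI
  δ_0 = 181409/EI
Flexibility coefficient — unit upward force at C: δ_{CC} = L³/(3EI) = 732.3/EI.
The prop prevents deflection at C: R_C = δ_0/δ_{CC} = 181409/732.3 = 247.7 kip.
Moment equilibrium about A: M_A = Σ(load moments about A) − R_C·L = 4196 − 247.7×13 = 975.8 kip·ft.

M_A = 975.8 kip·ft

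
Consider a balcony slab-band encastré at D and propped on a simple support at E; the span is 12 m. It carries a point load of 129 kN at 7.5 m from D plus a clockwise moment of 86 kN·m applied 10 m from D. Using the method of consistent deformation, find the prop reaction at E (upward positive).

Take the reaction at E as the redundant and release it; the primary structure is a cantilever fixed at D.
Downward deflection at the released point E due to the loads:
  point load 129 at a = 7.5: Pa²(3L − a)/(6EI) = 34467/EI
  clockwise couple 86 at a = 10: M₀a(2L − a)/(2EI) = 6020/EI
  δ_0 = 40487/EI
Tip deflection under a unit load at E: L³/(3EI) = 576/EI.
Compatibility at E: δ_0 − R_E·δ_{EE} = 0, so R_E = 40487/576 = 70.29 kN.

R_E = 70.29 kN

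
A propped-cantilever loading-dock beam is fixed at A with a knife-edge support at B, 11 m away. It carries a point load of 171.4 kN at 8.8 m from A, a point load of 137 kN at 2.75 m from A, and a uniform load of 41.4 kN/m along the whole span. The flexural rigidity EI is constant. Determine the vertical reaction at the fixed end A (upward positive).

Choose R_B as the redundant. The primary structure is the cantilever fixed at A.
Deflection at B on the released cantilever, summing each load's contribution:
  point load 171.4 at a = 8.8: Pa²(3L − a)/(6EI) = 53535/EI
  point load 137 at a = 2.75: Pa²(3L − a)/(6EI) = 5223/EI
  UDL 41.4: wL⁴/(8EI) = 75767/EI
  δ_0 = 134526/EI
Tip deflection under a unit load at B: L³/(3EI) = 443.7/EI.
The prop prevents deflection at B: R_B = δ_0/δ_{BB} = 134526/443.7 = 303.2 kN.
Vertical equilibrium: R_A = ΣP − R_B = 763.8 − 303.2 = 460.6 kN.

R_A = 460.6 kN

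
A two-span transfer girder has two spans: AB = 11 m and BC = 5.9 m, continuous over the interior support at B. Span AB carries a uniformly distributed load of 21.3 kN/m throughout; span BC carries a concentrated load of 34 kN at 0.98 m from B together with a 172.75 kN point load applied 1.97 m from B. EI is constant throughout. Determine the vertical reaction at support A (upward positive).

R_A = 91.29 kN

Insert a hinge at B; M_B is the redundant, and each span becomes simply supported.
End slopes at the hinge B, treating each span as simply supported:
  span AB: UDL 21.3: wL³/(24EI) = 1181/EI
  span BC: point load 34 at a = 0.98: Pab(L + b)/(6LEI) = 50.11/EI
  span BC: point load 172.75 at a = 1.97: Pab(L + b)/(6LEI) = 371.4/EI
  relative rotation θ_0 = (1181 + 421.5)/EI = 1603/EI
A unit hogging moment at B produces rotation L₁/(3EI) + L₂/(3EI) = 5.633/EI.
Compatibility: M_B·(L₁+L₂)/(3EI) = θ_0, giving M_B = 284.5 kN·m (hogging).
Span AB, ΣM about A with M_B applied at B: R_B^{AB}·11 = 1289 + 284.5, so R_B^{AB} = 143 kN and R_A = 234.3 − 143 = 91.29 kN.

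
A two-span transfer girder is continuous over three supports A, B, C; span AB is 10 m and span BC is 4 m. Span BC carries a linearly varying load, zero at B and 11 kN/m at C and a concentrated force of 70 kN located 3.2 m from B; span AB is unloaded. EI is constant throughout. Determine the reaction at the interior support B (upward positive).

Take M_B as the redundant. Released structure: two simple spans AB and BC with a hinge at B.
Discontinuity in slope at B on the released structure — sum the simple-span end rotations:
  span BC: triangular load, peak 11: 7w₀L³/(360EI) = 13.69/EI
  span BC: point load 70 at a = 3.2: Pab(L + b)/(6LEI) = 35.84/EI
  relative rotation θ_0 = (0 + 49.53)/EI = 49.53/EI
A unit hogging moment at B produces rotation L₁/(3EI) + L₂/(3EI) = 4.667/EI.
Slope continuity at B: θ_0 = M_B·4.667/EI, so M_B = 49.53/4.667 = 10.61 kN·m (hogging).
Span AB, ΣM about A with M_B applied at B: R_B^{AB}·10 = 0 + 10.61, so R_B^{AB} = 1.061 kN and R_A = 0 − 1.061 = -1.061 kN.
Span BC, ΣM about C: R_B^{BC}·4 = 85.33 + 10.61, so R_B^{BC} = 23.99 kN and R_C = 92 − 23.99 = 68.01 kN.
R_B = 1.061 + 23.99 = 25.05 kN.

R_B = 25.05 kN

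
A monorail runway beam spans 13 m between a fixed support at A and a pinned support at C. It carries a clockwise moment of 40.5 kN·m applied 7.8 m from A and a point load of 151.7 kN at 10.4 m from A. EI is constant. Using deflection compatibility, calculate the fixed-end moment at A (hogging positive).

Choose R_C as the redundant. The primary structure is the cantilever fixed at A.
Primary-structure tip deflection at C by superposition:
  clockwise couple 40.5 at a = 7.8: M₀a(2L − a)/(2EI) = 2875/EI
  point load 151.7 at a = 10.4: Pa²(3L − a)/(6EI) = 78211/EI
  δ_0 = 81086/EI
Tip deflection under a unit load at C: L³/(3EI) = 732.3/EI.
Compatibility at C: δ_0 − R_C·δ_{CC} = 0, so R_C = 81086/732.3 = 110.7 kN.
Moment equilibrium about A: M_A = Σ(load moments about A) − R_C·L = 1618 − 110.7×13 = 178.8 kN·m.

M_A = 178.8 kN·m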